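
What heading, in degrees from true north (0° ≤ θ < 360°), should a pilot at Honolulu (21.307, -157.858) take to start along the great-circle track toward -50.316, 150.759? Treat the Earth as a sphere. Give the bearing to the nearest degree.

210°

Δλ = 150.759 − -157.858 = 308.617°; wrapped into (−180°, 180°]: -51.383°.
θ = atan2( sin Δλ · cos φ₂ , cos φ₁ · sin φ₂ − sin φ₁ · cos φ₂ · cos Δλ )
  = atan2(-0.49892, -0.86179) = -149.932° → normalised to [0°, 360°): 210.068°.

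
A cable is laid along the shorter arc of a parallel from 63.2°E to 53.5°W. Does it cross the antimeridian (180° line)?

Signed shortest Δλ = ((-53.5 − 63.2 + 180) mod 360) − 180 = -116.7°.
Going west by 116.7° from +63.2° reaches -53.5° without touching 180°.

No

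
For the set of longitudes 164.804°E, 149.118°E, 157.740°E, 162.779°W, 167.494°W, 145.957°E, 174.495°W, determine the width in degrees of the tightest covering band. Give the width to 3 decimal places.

51.264°

Sort the longitudes: -174.495°, -167.494°, -162.779°, +145.957°, +149.118°, +157.740°, +164.804°.
Eastward gaps between consecutive values (wrapping around): 7.001°, 4.715°, 308.736°, 3.161°, 8.622°, 7.064°, 20.701°.
Largest gap = 308.736° ⇒ minimal covering band is its complement: 360° − 308.736° = 51.264°.
Band runs from +145.957° eastward to -162.779°, crossing the antimeridian.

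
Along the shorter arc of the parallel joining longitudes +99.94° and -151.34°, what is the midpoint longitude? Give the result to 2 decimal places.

Signed shortest Δλ from +99.94° to -151.34° is +108.72°.
Midpoint longitude = +99.94° + (+108.72°)/2 = +99.94° + 54.36° = +154.30°.
(The naïve average (+99.94 + -151.34)/2 = -25.7° is on the wrong side of the globe.)

+154.30°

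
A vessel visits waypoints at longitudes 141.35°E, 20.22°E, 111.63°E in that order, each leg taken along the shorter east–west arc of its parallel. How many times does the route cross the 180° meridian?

0

Leg 1: +141.35° → +20.22°, shortest Δλ = -121.13° (west) — does not cross 180°.
Leg 2: +20.22° → +111.63°, shortest Δλ = 91.41° (east) — does not cross 180°.
Total crossings: 0.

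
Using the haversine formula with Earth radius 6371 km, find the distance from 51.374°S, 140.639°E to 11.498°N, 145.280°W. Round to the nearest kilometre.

Δλ = -145.280 − 140.639 = -285.919°; wrapped into (−180°, 180°]: 74.081°.
Δφ = 11.498 − -51.374 = 62.872°.
a = sin²(Δφ/2) + cos φ₁ · cos φ₂ · sin²(Δλ/2) = 0.493975.
c = 2·atan2(√a, √(1−a)) = 1.55875 rad → d = 6371·c ≈ 9930.77 km.

9931 km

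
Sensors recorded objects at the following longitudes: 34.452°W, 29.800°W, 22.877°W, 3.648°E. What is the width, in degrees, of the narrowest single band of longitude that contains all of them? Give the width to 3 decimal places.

38.100°

Sort the longitudes: -34.452°, -29.800°, -22.877°, +3.648°.
Eastward gaps between consecutive values (wrapping around): 4.652°, 6.923°, 26.525°, 321.900°.
Largest gap = 321.900° ⇒ minimal covering band is its complement: 360° − 321.900° = 38.100°.
Band runs from -34.452° eastward to +3.648°.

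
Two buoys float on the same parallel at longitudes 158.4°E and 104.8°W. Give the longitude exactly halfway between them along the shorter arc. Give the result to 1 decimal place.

Signed shortest Δλ from +158.4° to -104.8° is +96.8°.
Midpoint longitude = +158.4° + (+96.8°)/2 = +158.4° + 48.4° = +206.8°.
Normalise into (−180°, 180°]: -153.2°.
(The naïve average (+158.4 + -104.8)/2 = 26.8° is on the wrong side of the globe.)

153.2°W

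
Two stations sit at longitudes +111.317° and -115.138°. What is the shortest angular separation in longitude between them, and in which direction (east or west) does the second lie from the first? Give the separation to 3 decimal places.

Raw difference: -115.138 − 111.317 = -226.455°.
Normalise into (−180°, 180°]: -226.455° + 360° = 133.545°.
Positive ⇒ the second point lies to the east; separation 133.545°.

133.545° east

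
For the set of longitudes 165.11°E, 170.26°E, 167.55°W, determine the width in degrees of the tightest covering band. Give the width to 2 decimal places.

27.34°

Sort the longitudes: -167.55°, +165.11°, +170.26°.
Eastward gaps between consecutive values (wrapping around): 332.66°, 5.15°, 22.19°.
Largest gap = 332.66° ⇒ minimal covering band is its complement: 360° − 332.66° = 27.34°.
Band runs from +165.11° eastward to -167.55°, crossing the antimeridian.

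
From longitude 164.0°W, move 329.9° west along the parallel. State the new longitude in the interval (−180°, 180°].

133.9°W

Start at -164.0°; shift −329.9° → -493.9°.
-493.9° lies outside (−180°, 180°]; add 360° → -133.9°.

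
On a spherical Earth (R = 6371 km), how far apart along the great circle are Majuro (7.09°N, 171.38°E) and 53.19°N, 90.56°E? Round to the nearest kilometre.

8766 km

Δλ = 90.56 − 171.38 = -80.82°.
Δφ = 53.19 − 7.09 = 46.10°.
a = sin²(Δφ/2) + cos φ₁ · cos φ₂ · sin²(Δλ/2) = 0.403161.
c = 2·atan2(√a, √(1−a)) = 1.37589 rad → d = 6371·c ≈ 8765.78 km.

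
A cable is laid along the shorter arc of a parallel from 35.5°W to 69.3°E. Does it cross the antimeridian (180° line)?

No

Signed shortest Δλ = ((69.3 − -35.5 + 180) mod 360) − 180 = 104.8°.
Going east by 104.8° from -35.5° reaches +69.3° without touching 180°.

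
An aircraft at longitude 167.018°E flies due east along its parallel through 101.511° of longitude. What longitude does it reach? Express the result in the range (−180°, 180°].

91.471°W

Start at +167.018°; shift +101.511° → +268.529°.
+268.529° lies outside (−180°, 180°]; subtract 360° → -91.471°.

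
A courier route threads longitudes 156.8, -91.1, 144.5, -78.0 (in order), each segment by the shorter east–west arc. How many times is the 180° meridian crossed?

3

Leg 1: +156.8° → -91.1°, shortest Δλ = 112.1° (east) — crosses 180°.
Leg 2: -91.1° → +144.5°, shortest Δλ = -124.4° (west) — crosses 180°.
Leg 3: +144.5° → -78.0°, shortest Δλ = 137.5° (east) — crosses 180°.
Total crossings: 3.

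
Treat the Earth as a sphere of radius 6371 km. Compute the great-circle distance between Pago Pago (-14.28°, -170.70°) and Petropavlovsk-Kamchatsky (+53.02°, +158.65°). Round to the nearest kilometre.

Δλ = 158.65 − -170.70 = 329.35°; wrapped into (−180°, 180°]: -30.65°.
Δφ = 53.02 − -14.28 = 67.30°.
a = sin²(Δφ/2) + cos φ₁ · cos φ₂ · sin²(Δλ/2) = 0.347767.
c = 2·atan2(√a, √(1−a)) = 1.26142 rad → d = 6371·c ≈ 8036.49 km.

8036 km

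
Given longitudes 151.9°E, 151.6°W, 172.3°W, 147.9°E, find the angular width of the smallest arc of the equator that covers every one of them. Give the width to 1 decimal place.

60.5°

Sort the longitudes: -172.3°, -151.6°, +147.9°, +151.9°.
Eastward gaps between consecutive values (wrapping around): 20.7°, 299.5°, 4.0°, 35.8°.
Largest gap = 299.5° ⇒ minimal covering band is its complement: 360° − 299.5° = 60.5°.
Band runs from +147.9° eastward to -151.6°, crossing the antimeridian.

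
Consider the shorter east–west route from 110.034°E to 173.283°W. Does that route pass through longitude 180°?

Yes

Naïve |-173.283 − 110.034| = 283.317° > 180°, so the shorter arc goes the other way round — across 180°.
Signed shortest Δλ = ((-173.283 − 110.034 + 180) mod 360) − 180 = 76.683°.
Going east by 76.683° from +110.034° passes through 180° before reaching -173.283°.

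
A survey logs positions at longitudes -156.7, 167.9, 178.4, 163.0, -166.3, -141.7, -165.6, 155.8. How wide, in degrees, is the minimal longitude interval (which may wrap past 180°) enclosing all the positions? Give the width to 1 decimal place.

62.5°

Sort the longitudes: -166.3°, -165.6°, -156.7°, -141.7°, +155.8°, +163.0°, +167.9°, +178.4°.
Eastward gaps between consecutive values (wrapping around): 0.7°, 8.9°, 15.0°, 297.5°, 7.2°, 4.9°, 10.5°, 15.3°.
Largest gap = 297.5° ⇒ minimal covering band is its complement: 360° − 297.5° = 62.5°.
Band runs from +155.8° eastward to -141.7°, crossing the antimeridian.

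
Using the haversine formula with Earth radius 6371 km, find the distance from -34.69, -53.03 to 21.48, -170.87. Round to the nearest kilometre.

13839 km

Δλ = -170.87 − -53.03 = -117.84°.
Δφ = 21.48 − -34.69 = 56.17°.
a = sin²(Δφ/2) + cos φ₁ · cos φ₂ · sin²(Δλ/2) = 0.782863.
c = 2·atan2(√a, √(1−a)) = 2.17211 rad → d = 6371·c ≈ 13838.51 km.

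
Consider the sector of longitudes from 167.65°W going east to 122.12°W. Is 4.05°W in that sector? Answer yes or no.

No

Band width going east from -167.65° to -122.12°: ((-122.12 − -167.65) mod 360) = 45.53°.
Offset of -4.05° east of the west edge: ((-4.05 − -167.65) mod 360) = 163.60°.
163.60° > 45.53° ⇒ outside.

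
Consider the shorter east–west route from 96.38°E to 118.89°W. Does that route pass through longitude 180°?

Yes

Naïve |-118.89 − 96.38| = 215.27° > 180°, so the shorter arc goes the other way round — across 180°.
Signed shortest Δλ = ((-118.89 − 96.38 + 180) mod 360) − 180 = 144.73°.
Going east by 144.73° from +96.38° passes through 180° before reaching -118.89°.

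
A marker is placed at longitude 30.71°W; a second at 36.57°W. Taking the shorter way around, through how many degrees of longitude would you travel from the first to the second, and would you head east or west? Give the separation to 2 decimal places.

5.86° west

Raw difference: -36.57 − -30.71 = -5.86°.
Normalise into (−180°, 180°]: -5.86° stays -5.86°.
Negative ⇒ the second point lies to the west; separation 5.86°.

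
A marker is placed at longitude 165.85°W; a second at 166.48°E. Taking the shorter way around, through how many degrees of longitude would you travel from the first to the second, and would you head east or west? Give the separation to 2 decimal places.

27.67° west

Raw difference: 166.48 − -165.85 = 332.33°.
Normalise into (−180°, 180°]: 332.33° − 360° = -27.67°.
Negative ⇒ the second point lies to the west; separation 27.67°.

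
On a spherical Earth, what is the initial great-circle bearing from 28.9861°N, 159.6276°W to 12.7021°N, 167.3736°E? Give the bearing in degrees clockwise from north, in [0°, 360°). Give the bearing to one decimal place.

249.0°

Δλ = 167.3736 − -159.6276 = 327.0012°; wrapped into (−180°, 180°]: -32.9988°.
θ = atan2( sin Δλ · cos φ₂ , cos φ₁ · sin φ₂ − sin φ₁ · cos φ₂ · cos Δλ )
  = atan2(-0.53129, -0.20414) = -111.018° → normalised to [0°, 360°): 248.982°.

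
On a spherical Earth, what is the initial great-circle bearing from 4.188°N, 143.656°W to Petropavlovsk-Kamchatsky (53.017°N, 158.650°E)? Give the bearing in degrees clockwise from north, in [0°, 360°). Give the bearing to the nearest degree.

327°

Δλ = 158.650 − -143.656 = 302.306°; wrapped into (−180°, 180°]: -57.694°.
θ = atan2( sin Δλ · cos φ₂ , cos φ₁ · sin φ₂ − sin φ₁ · cos φ₂ · cos Δλ )
  = atan2(-0.50846, 0.77320) = -33.329° → normalised to [0°, 360°): 326.671°.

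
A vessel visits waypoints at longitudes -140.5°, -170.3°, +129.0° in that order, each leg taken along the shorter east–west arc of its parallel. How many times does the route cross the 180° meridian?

1

Leg 1: -140.5° → -170.3°, shortest Δλ = -29.8° (west) — does not cross 180°.
Leg 2: -170.3° → +129.0°, shortest Δλ = -60.7° (west) — crosses 180°.
Total crossings: 1.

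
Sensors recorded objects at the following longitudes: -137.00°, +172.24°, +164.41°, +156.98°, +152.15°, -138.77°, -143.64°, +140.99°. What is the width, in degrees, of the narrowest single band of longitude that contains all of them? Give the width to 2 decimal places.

82.01°

Sort the longitudes: -143.64°, -138.77°, -137.00°, +140.99°, +152.15°, +156.98°, +164.41°, +172.24°.
Eastward gaps between consecutive values (wrapping around): 4.87°, 1.77°, 277.99°, 11.16°, 4.83°, 7.43°, 7.83°, 44.12°.
Largest gap = 277.99° ⇒ minimal covering band is its complement: 360° − 277.99° = 82.01°.
Band runs from +140.99° eastward to -137.00°, crossing the antimeridian.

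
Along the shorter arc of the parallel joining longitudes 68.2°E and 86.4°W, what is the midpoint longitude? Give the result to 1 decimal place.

9.1°W

Signed shortest Δλ from +68.2° to -86.4° is -154.6°.
Midpoint longitude = +68.2° + (-154.6°)/2 = +68.2° − 77.3° = -9.1°.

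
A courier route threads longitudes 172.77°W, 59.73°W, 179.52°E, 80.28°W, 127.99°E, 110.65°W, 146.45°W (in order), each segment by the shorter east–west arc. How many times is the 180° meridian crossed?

4

Leg 1: -172.77° → -59.73°, shortest Δλ = 113.04° (east) — does not cross 180°.
Leg 2: -59.73° → +179.52°, shortest Δλ = -120.75° (west) — crosses 180°.
Leg 3: +179.52° → -80.28°, shortest Δλ = 100.2° (east) — crosses 180°.
Leg 4: -80.28° → +127.99°, shortest Δλ = -151.73° (west) — crosses 180°.
Leg 5: +127.99° → -110.65°, shortest Δλ = 121.36° (east) — crosses 180°.
Leg 6: -110.65° → -146.45°, shortest Δλ = -35.8° (west) — does not cross 180°.
Total crossings: 4.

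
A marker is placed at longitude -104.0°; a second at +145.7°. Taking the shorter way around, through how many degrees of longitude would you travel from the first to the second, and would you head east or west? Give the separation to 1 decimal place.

110.3° west

Raw difference: 145.7 − -104.0 = 249.7°.
Normalise into (−180°, 180°]: 249.7° − 360° = -110.3°.
Negative ⇒ the second point lies to the west; separation 110.3°.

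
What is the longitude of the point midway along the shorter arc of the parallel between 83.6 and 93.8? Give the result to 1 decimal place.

Signed shortest Δλ from +83.6° to +93.8° is +10.2°.
Midpoint longitude = +83.6° + (+10.2°)/2 = +83.6° + 5.1° = +88.7°.

+88.7°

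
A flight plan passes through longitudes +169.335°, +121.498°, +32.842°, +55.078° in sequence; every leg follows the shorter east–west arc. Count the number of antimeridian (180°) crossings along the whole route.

0

Leg 1: +169.335° → +121.498°, shortest Δλ = -47.837° (west) — does not cross 180°.
Leg 2: +121.498° → +32.842°, shortest Δλ = -88.656° (west) — does not cross 180°.
Leg 3: +32.842° → +55.078°, shortest Δλ = 22.236° (east) — does not cross 180°.
Total crossings: 0.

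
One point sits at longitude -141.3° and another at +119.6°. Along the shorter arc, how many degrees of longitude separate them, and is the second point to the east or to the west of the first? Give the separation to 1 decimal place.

Raw difference: 119.6 − -141.3 = 260.9°.
Normalise into (−180°, 180°]: 260.9° − 360° = -99.1°.
Negative ⇒ the second point lies to the west; separation 99.1°.

99.1° west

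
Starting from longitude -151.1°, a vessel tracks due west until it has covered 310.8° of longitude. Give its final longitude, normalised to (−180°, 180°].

Start at -151.1°; shift −310.8° → -461.9°.
-461.9° lies outside (−180°, 180°]; add 360° → -101.9°.

-101.9°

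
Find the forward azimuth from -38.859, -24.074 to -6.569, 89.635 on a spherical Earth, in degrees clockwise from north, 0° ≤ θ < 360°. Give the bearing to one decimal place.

110.5°

Δλ = 89.635 − -24.074 = 113.709°.
θ = atan2( sin Δλ · cos φ₂ , cos φ₁ · sin φ₂ − sin φ₁ · cos φ₂ · cos Δλ )
  = atan2(0.90959, -0.33970) = 110.479° → normalised to [0°, 360°): 110.479°.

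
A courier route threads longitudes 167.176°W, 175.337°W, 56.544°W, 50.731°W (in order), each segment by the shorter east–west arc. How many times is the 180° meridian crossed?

0

Leg 1: -167.176° → -175.337°, shortest Δλ = -8.161° (west) — does not cross 180°.
Leg 2: -175.337° → -56.544°, shortest Δλ = 118.793° (east) — does not cross 180°.
Leg 3: -56.544° → -50.731°, shortest Δλ = 5.813° (east) — does not cross 180°.
Total crossings: 0.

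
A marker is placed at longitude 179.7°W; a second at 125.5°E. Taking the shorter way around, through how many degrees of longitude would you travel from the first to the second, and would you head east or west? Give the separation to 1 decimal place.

54.8° west

Raw difference: 125.5 − -179.7 = 305.2°.
Normalise into (−180°, 180°]: 305.2° − 360° = -54.8°.
Negative ⇒ the second point lies to the west; separation 54.8°.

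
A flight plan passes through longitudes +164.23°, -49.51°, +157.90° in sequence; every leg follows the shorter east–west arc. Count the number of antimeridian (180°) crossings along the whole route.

Leg 1: +164.23° → -49.51°, shortest Δλ = 146.26° (east) — crosses 180°.
Leg 2: -49.51° → +157.90°, shortest Δλ = -152.59° (west) — crosses 180°.
Total crossings: 2.

2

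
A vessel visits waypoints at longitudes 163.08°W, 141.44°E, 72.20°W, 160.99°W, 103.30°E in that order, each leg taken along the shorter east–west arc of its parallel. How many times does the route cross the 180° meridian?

3

Leg 1: -163.08° → +141.44°, shortest Δλ = -55.48° (west) — crosses 180°.
Leg 2: +141.44° → -72.20°, shortest Δλ = 146.36° (east) — crosses 180°.
Leg 3: -72.20° → -160.99°, shortest Δλ = -88.79° (west) — does not cross 180°.
Leg 4: -160.99° → +103.30°, shortest Δλ = -95.71° (west) — crosses 180°.
Total crossings: 3.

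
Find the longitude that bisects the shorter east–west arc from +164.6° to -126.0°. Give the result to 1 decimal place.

Signed shortest Δλ from +164.6° to -126.0° is +69.4°.
Midpoint longitude = +164.6° + (+69.4°)/2 = +164.6° + 34.7° = +199.3°.
Normalise into (−180°, 180°]: -160.7°.
(The naïve average (+164.6 + -126.0)/2 = 19.3° is on the wrong side of the globe.)

-160.7°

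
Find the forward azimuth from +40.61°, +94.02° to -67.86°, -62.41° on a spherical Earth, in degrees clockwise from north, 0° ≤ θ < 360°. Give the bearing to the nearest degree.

197°

Δλ = -62.41 − 94.02 = -156.43°.
θ = atan2( sin Δλ · cos φ₂ , cos φ₁ · sin φ₂ − sin φ₁ · cos φ₂ · cos Δλ )
  = atan2(-0.15070, -0.47834) = -162.513° → normalised to [0°, 360°): 197.487°.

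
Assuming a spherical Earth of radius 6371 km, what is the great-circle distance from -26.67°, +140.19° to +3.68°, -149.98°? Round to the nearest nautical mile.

4432 nmi

Δλ = -149.98 − 140.19 = -290.17°; wrapped into (−180°, 180°]: 69.83°.
Δφ = 3.68 − -26.67 = 30.35°.
a = sin²(Δφ/2) + cos φ₁ · cos φ₂ · sin²(Δλ/2) = 0.360661.
c = 2·atan2(√a, √(1−a)) = 1.28838 rad → d = 6371·c ≈ 8208.27 km ≈ 4432.11 nmi.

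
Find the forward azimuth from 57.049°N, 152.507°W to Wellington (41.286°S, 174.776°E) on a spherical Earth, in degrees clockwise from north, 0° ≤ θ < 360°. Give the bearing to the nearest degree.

Δλ = 174.776 − -152.507 = 327.283°; wrapped into (−180°, 180°]: -32.717°.
θ = atan2( sin Δλ · cos φ₂ , cos φ₁ · sin φ₂ − sin φ₁ · cos φ₂ · cos Δλ )
  = atan2(-0.40614, -0.88940) = -155.457° → normalised to [0°, 360°): 204.543°.

205°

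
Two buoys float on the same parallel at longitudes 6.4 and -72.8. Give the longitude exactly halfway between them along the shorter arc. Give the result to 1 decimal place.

Signed shortest Δλ from +6.4° to -72.8° is -79.2°.
Midpoint longitude = +6.4° + (-79.2°)/2 = +6.4° − 39.6° = -33.2°.

-33.2°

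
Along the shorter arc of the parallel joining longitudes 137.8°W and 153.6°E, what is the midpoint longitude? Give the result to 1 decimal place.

172.1°W

Signed shortest Δλ from -137.8° to +153.6° is -68.6°.
Midpoint longitude = -137.8° + (-68.6°)/2 = -137.8° − 34.3° = -172.1°.
(The naïve average (-137.8 + +153.6)/2 = 7.9° is on the wrong side of the globe.)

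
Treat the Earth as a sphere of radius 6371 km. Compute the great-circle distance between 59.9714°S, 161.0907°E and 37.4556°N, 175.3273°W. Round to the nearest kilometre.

11047 km

Δλ = -175.3273 − 161.0907 = -336.4180°; wrapped into (−180°, 180°]: 23.5820°.
Δφ = 37.4556 − -59.9714 = 97.4270°.
a = sin²(Δφ/2) + cos φ₁ · cos φ₂ · sin²(Δλ/2) = 0.581219.
c = 2·atan2(√a, √(1−a)) = 1.73396 rad → d = 6371·c ≈ 11047.04 km.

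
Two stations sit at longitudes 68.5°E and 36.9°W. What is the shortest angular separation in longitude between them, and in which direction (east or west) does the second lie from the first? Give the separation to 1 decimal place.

105.4° west

Raw difference: -36.9 − 68.5 = -105.4°.
Normalise into (−180°, 180°]: -105.4° stays -105.4°.
Negative ⇒ the second point lies to the west; separation 105.4°.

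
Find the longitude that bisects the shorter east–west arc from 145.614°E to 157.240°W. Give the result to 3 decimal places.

174.187°E

Signed shortest Δλ from +145.614° to -157.240° is +57.146°.
Midpoint longitude = +145.614° + (+57.146°)/2 = +145.614° + 28.573° = +174.187°.
(The naïve average (+145.614 + -157.240)/2 = -5.813° is on the wrong side of the globe.)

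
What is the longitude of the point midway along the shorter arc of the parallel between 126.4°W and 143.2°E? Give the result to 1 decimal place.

171.6°W

Signed shortest Δλ from -126.4° to +143.2° is -90.4°.
Midpoint longitude = -126.4° + (-90.4°)/2 = -126.4° − 45.2° = -171.6°.
(The naïve average (-126.4 + +143.2)/2 = 8.4° is on the wrong side of the globe.)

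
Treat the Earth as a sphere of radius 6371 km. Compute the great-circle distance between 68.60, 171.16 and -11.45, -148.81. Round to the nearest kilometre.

Δλ = -148.81 − 171.16 = -319.97°; wrapped into (−180°, 180°]: 40.03°.
Δφ = -11.45 − 68.60 = -80.05°.
a = sin²(Δφ/2) + cos φ₁ · cos φ₂ · sin²(Δλ/2) = 0.455499.
c = 2·atan2(√a, √(1−a)) = 1.48168 rad → d = 6371·c ≈ 9439.76 km.

9440 km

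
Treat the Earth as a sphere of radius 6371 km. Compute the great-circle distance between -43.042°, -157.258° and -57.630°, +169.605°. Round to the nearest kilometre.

Δλ = 169.605 − -157.258 = 326.863°; wrapped into (−180°, 180°]: -33.137°.
Δφ = -57.630 − -43.042 = -14.588°.
a = sin²(Δφ/2) + cos φ₁ · cos φ₂ · sin²(Δλ/2) = 0.047937.
c = 2·atan2(√a, √(1−a)) = 0.44147 rad → d = 6371·c ≈ 2812.60 km.

2813 km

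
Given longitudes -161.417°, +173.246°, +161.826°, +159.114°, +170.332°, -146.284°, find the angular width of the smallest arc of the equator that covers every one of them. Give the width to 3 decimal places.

Sort the longitudes: -161.417°, -146.284°, +159.114°, +161.826°, +170.332°, +173.246°.
Eastward gaps between consecutive values (wrapping around): 15.133°, 305.398°, 2.712°, 8.506°, 2.914°, 25.337°.
Largest gap = 305.398° ⇒ minimal covering band is its complement: 360° − 305.398° = 54.602°.
Band runs from +159.114° eastward to -146.284°, crossing the antimeridian.

54.602°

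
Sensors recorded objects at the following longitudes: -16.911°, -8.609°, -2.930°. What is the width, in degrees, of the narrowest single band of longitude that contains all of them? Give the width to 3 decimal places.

13.981°

Sort the longitudes: -16.911°, -8.609°, -2.930°.
Eastward gaps between consecutive values (wrapping around): 8.302°, 5.679°, 346.019°.
Largest gap = 346.019° ⇒ minimal covering band is its complement: 360° − 346.019° = 13.981°.
Band runs from -16.911° eastward to -2.930°.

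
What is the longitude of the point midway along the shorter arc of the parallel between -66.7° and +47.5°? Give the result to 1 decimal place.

Signed shortest Δλ from -66.7° to +47.5° is +114.2°.
Midpoint longitude = -66.7° + (+114.2°)/2 = -66.7° + 57.1° = -9.6°.

-9.6°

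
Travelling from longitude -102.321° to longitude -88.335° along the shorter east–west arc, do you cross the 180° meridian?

No

Signed shortest Δλ = ((-88.335 − -102.321 + 180) mod 360) − 180 = 13.986°.
Going east by 13.986° from -102.321° reaches -88.335° without touching 180°.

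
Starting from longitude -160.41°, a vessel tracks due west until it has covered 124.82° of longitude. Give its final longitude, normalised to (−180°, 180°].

+74.77°

Start at -160.41°; shift −124.82° → -285.23°.
-285.23° lies outside (−180°, 180°]; add 360° → +74.77°.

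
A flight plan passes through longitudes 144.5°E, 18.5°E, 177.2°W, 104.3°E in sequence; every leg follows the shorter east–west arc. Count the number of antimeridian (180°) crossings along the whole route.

Leg 1: +144.5° → +18.5°, shortest Δλ = -126.0° (west) — does not cross 180°.
Leg 2: +18.5° → -177.2°, shortest Δλ = 164.3° (east) — crosses 180°.
Leg 3: -177.2° → +104.3°, shortest Δλ = -78.5° (west) — crosses 180°.
Total crossings: 2.

2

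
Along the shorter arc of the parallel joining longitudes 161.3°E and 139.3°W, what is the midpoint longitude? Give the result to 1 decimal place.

Signed shortest Δλ from +161.3° to -139.3° is +59.4°.
Midpoint longitude = +161.3° + (+59.4°)/2 = +161.3° + 29.7° = +191.0°.
Normalise into (−180°, 180°]: -169.0°.
(The naïve average (+161.3 + -139.3)/2 = 11.0° is on the wrong side of the globe.)

169.0°W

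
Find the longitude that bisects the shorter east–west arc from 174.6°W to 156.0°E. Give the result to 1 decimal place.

170.7°E

Signed shortest Δλ from -174.6° to +156.0° is -29.4°.
Midpoint longitude = -174.6° + (-29.4°)/2 = -174.6° − 14.7° = -189.3°.
Normalise into (−180°, 180°]: +170.7°.
(The naïve average (-174.6 + +156.0)/2 = -9.3° is on the wrong side of the globe.)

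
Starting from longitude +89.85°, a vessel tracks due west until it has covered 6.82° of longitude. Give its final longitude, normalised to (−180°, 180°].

+83.03°

Start at +89.85°; shift −6.82° → +83.03°.
+83.03° already lies in (−180°, 180°].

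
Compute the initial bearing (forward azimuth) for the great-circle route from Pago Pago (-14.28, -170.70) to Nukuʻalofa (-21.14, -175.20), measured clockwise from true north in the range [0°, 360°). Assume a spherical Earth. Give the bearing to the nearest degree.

Δλ = -175.20 − -170.70 = -4.50°.
θ = atan2( sin Δλ · cos φ₂ , cos φ₁ · sin φ₂ − sin φ₁ · cos φ₂ · cos Δλ )
  = atan2(-0.07318, -0.12015) = -148.657° → normalised to [0°, 360°): 211.343°.

211°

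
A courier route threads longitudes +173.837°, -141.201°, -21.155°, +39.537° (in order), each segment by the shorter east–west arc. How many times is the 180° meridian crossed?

Leg 1: +173.837° → -141.201°, shortest Δλ = 44.962° (east) — crosses 180°.
Leg 2: -141.201° → -21.155°, shortest Δλ = 120.046° (east) — does not cross 180°.
Leg 3: -21.155° → +39.537°, shortest Δλ = 60.692° (east) — does not cross 180°.
Total crossings: 1.

1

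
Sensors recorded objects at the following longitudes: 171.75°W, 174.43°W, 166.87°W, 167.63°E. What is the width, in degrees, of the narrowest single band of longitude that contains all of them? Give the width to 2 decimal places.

25.50°

Sort the longitudes: -174.43°, -171.75°, -166.87°, +167.63°.
Eastward gaps between consecutive values (wrapping around): 2.68°, 4.88°, 334.50°, 17.94°.
Largest gap = 334.50° ⇒ minimal covering band is its complement: 360° − 334.50° = 25.50°.
Band runs from +167.63° eastward to -166.87°, crossing the antimeridian.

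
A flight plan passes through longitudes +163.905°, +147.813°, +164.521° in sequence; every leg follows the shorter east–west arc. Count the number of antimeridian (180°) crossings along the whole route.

Leg 1: +163.905° → +147.813°, shortest Δλ = -16.092° (west) — does not cross 180°.
Leg 2: +147.813° → +164.521°, shortest Δλ = 16.708° (east) — does not cross 180°.
Total crossings: 0.

0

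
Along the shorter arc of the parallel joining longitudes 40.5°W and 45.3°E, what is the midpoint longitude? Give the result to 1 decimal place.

Signed shortest Δλ from -40.5° to +45.3° is +85.8°.
Midpoint longitude = -40.5° + (+85.8°)/2 = -40.5° + 42.9° = +2.4°.

2.4°E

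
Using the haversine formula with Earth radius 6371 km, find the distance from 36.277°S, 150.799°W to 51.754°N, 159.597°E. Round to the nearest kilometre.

Δλ = 159.597 − -150.799 = 310.396°; wrapped into (−180°, 180°]: -49.604°.
Δφ = 51.754 − -36.277 = 88.031°.
a = sin²(Δφ/2) + cos φ₁ · cos φ₂ · sin²(Δλ/2) = 0.570636.
c = 2·atan2(√a, √(1−a)) = 1.71254 rad → d = 6371·c ≈ 10910.61 km.

10911 km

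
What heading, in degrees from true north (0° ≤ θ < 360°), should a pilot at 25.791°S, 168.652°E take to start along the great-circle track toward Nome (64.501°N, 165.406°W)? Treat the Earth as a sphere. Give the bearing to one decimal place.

10.9°

Δλ = -165.406 − 168.652 = -334.058°; wrapped into (−180°, 180°]: 25.942°.
θ = atan2( sin Δλ · cos φ₂ , cos φ₁ · sin φ₂ − sin φ₁ · cos φ₂ · cos Δλ )
  = atan2(0.18832, 0.98111) = 10.866° → normalised to [0°, 360°): 10.866°.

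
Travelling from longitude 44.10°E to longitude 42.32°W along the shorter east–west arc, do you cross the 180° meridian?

No

Signed shortest Δλ = ((-42.32 − 44.10 + 180) mod 360) − 180 = -86.42°.
Going west by 86.42° from +44.10° reaches -42.32° without touching 180°.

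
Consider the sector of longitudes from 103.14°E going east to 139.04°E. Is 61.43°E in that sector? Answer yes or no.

No

Band width going east from +103.14° to +139.04°: ((139.04 − 103.14) mod 360) = 35.90°.
Offset of +61.43° east of the west edge: ((61.43 − 103.14) mod 360) = 318.29°.
318.29° > 35.90° ⇒ outside.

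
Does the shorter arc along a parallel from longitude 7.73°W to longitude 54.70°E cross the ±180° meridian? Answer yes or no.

No

Signed shortest Δλ = ((54.70 − -7.73 + 180) mod 360) − 180 = 62.43°.
Going east by 62.43° from -7.73° reaches +54.70° without touching 180°.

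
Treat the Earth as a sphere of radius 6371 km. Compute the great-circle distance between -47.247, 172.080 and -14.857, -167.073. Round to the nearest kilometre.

Δλ = -167.073 − 172.080 = -339.153°; wrapped into (−180°, 180°]: 20.847°.
Δφ = -14.857 − -47.247 = 32.390°.
a = sin²(Δφ/2) + cos φ₁ · cos φ₂ · sin²(Δλ/2) = 0.099267.
c = 2·atan2(√a, √(1−a)) = 0.64105 rad → d = 6371·c ≈ 4084.15 km.

4084 km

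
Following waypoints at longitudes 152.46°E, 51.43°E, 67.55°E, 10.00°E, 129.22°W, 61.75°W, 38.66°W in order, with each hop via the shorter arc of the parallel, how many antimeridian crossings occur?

0

Leg 1: +152.46° → +51.43°, shortest Δλ = -101.03° (west) — does not cross 180°.
Leg 2: +51.43° → +67.55°, shortest Δλ = 16.12° (east) — does not cross 180°.
Leg 3: +67.55° → +10.00°, shortest Δλ = -57.55° (west) — does not cross 180°.
Leg 4: +10.00° → -129.22°, shortest Δλ = -139.22° (west) — does not cross 180°.
Leg 5: -129.22° → -61.75°, shortest Δλ = 67.47° (east) — does not cross 180°.
Leg 6: -61.75° → -38.66°, shortest Δλ = 23.09° (east) — does not cross 180°.
Total crossings: 0.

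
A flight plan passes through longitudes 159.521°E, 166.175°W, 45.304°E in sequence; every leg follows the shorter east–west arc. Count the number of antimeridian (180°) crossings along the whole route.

Leg 1: +159.521° → -166.175°, shortest Δλ = 34.304° (east) — crosses 180°.
Leg 2: -166.175° → +45.304°, shortest Δλ = -148.521° (west) — crosses 180°.
Total crossings: 2.

2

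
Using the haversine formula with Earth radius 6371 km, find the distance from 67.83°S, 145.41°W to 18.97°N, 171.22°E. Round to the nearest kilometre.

10273 km

Δλ = 171.22 − -145.41 = 316.63°; wrapped into (−180°, 180°]: -43.37°.
Δφ = 18.97 − -67.83 = 86.80°.
a = sin²(Δφ/2) + cos φ₁ · cos φ₂ · sin²(Δλ/2) = 0.520813.
c = 2·atan2(√a, √(1−a)) = 1.61243 rad → d = 6371·c ≈ 10272.81 km.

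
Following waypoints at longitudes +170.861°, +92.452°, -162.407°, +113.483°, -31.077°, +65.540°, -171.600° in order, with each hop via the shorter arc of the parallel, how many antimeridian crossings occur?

3

Leg 1: +170.861° → +92.452°, shortest Δλ = -78.409° (west) — does not cross 180°.
Leg 2: +92.452° → -162.407°, shortest Δλ = 105.141° (east) — crosses 180°.
Leg 3: -162.407° → +113.483°, shortest Δλ = -84.11° (west) — crosses 180°.
Leg 4: +113.483° → -31.077°, shortest Δλ = -144.56° (west) — does not cross 180°.
Leg 5: -31.077° → +65.540°, shortest Δλ = 96.617° (east) — does not cross 180°.
Leg 6: +65.540° → -171.600°, shortest Δλ = 122.86° (east) — crosses 180°.
Total crossings: 3.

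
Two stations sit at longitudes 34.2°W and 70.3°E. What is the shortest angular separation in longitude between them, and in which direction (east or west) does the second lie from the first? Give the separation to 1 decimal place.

Raw difference: 70.3 − -34.2 = 104.5°.
Normalise into (−180°, 180°]: 104.5° stays 104.5°.
Positive ⇒ the second point lies to the east; separation 104.5°.

104.5° east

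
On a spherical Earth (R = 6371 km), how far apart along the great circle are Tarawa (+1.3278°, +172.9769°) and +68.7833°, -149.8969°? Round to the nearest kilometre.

Δλ = -149.8969 − 172.9769 = -322.8738°; wrapped into (−180°, 180°]: 37.1262°.
Δφ = 68.7833 − 1.3278 = 67.4555°.
a = sin²(Δφ/2) + cos φ₁ · cos φ₂ · sin²(Δλ/2) = 0.344966.
c = 2·atan2(√a, √(1−a)) = 1.25553 rad → d = 6371·c ≈ 7999.00 km.

7999 km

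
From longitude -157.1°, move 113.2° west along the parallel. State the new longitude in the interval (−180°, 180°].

Start at -157.1°; shift −113.2° → -270.3°.
-270.3° lies outside (−180°, 180°]; add 360° → +89.7°.

+89.7°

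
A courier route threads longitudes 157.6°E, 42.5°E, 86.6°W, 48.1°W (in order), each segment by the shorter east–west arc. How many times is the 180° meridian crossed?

0

Leg 1: +157.6° → +42.5°, shortest Δλ = -115.1° (west) — does not cross 180°.
Leg 2: +42.5° → -86.6°, shortest Δλ = -129.1° (west) — does not cross 180°.
Leg 3: -86.6° → -48.1°, shortest Δλ = 38.5° (east) — does not cross 180°.
Total crossings: 0.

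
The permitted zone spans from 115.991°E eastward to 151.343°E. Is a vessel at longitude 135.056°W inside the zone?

Band width going east from +115.991° to +151.343°: ((151.343 − 115.991) mod 360) = 35.352°.
Offset of -135.056° east of the west edge: ((-135.056 − 115.991) mod 360) = 108.953°.
108.953° > 35.352° ⇒ outside.

No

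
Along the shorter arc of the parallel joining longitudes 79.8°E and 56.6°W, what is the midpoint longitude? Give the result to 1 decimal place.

Signed shortest Δλ from +79.8° to -56.6° is -136.4°.
Midpoint longitude = +79.8° + (-136.4°)/2 = +79.8° − 68.2° = +11.6°.

11.6°E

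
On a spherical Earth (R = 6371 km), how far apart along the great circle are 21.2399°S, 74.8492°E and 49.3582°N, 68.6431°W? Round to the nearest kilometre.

15536 km

Δλ = -68.6431 − 74.8492 = -143.4923°.
Δφ = 49.3582 − -21.2399 = 70.5981°.
a = sin²(Δφ/2) + cos φ₁ · cos φ₂ · sin²(Δλ/2) = 0.881426.
c = 2·atan2(√a, √(1−a)) = 2.43851 rad → d = 6371·c ≈ 15535.74 km.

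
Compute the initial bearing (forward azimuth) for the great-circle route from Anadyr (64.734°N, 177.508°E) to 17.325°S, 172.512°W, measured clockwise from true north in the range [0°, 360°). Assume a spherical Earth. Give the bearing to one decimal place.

Δλ = -172.512 − 177.508 = -350.020°; wrapped into (−180°, 180°]: 9.980°.
θ = atan2( sin Δλ · cos φ₂ , cos φ₁ · sin φ₂ − sin φ₁ · cos φ₂ · cos Δλ )
  = atan2(0.16544, -0.97735) = 170.392° → normalised to [0°, 360°): 170.392°.

170.4°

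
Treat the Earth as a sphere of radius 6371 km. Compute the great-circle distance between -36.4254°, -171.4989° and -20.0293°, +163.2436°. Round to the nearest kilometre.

3057 km

Δλ = 163.2436 − -171.4989 = 334.7425°; wrapped into (−180°, 180°]: -25.2575°.
Δφ = -20.0293 − -36.4254 = 16.3961°.
a = sin²(Δφ/2) + cos φ₁ · cos φ₂ · sin²(Δλ/2) = 0.056469.
c = 2·atan2(√a, √(1−a)) = 0.47985 rad → d = 6371·c ≈ 3057.15 km.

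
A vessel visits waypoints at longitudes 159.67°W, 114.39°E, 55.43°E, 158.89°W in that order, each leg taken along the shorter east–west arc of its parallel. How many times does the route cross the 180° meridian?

Leg 1: -159.67° → +114.39°, shortest Δλ = -85.94° (west) — crosses 180°.
Leg 2: +114.39° → +55.43°, shortest Δλ = -58.96° (west) — does not cross 180°.
Leg 3: +55.43° → -158.89°, shortest Δλ = 145.68° (east) — crosses 180°.
Total crossings: 2.

2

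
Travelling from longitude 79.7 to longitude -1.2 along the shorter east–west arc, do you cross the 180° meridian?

Signed shortest Δλ = ((-1.2 − 79.7 + 180) mod 360) − 180 = -80.9°.
Going west by 80.9° from +79.7° reaches -1.2° without touching 180°.

No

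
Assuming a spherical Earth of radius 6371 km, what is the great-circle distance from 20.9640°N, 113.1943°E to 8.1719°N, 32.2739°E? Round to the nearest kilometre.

8746 km

Δλ = 32.2739 − 113.1943 = -80.9204°.
Δφ = 8.1719 − 20.9640 = -12.7921°.
a = sin²(Δφ/2) + cos φ₁ · cos φ₂ · sin²(Δλ/2) = 0.401640.
c = 2·atan2(√a, √(1−a)) = 1.37278 rad → d = 6371·c ≈ 8746.01 km.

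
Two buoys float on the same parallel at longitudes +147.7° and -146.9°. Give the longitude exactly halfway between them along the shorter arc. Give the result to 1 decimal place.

Signed shortest Δλ from +147.7° to -146.9° is +65.4°.
Midpoint longitude = +147.7° + (+65.4°)/2 = +147.7° + 32.7° = +180.4°.
Normalise into (−180°, 180°]: -179.6°.
(The naïve average (+147.7 + -146.9)/2 = 0.4° is on the wrong side of the globe.)

-179.6°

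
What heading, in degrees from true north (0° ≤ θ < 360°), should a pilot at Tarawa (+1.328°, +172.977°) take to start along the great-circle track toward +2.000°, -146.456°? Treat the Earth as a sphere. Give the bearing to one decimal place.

88.5°

Δλ = -146.456 − 172.977 = -319.433°; wrapped into (−180°, 180°]: 40.567°.
θ = atan2( sin Δλ · cos φ₂ , cos φ₁ · sin φ₂ − sin φ₁ · cos φ₂ · cos Δλ )
  = atan2(0.64994, 0.01730) = 88.476° → normalised to [0°, 360°): 88.476°.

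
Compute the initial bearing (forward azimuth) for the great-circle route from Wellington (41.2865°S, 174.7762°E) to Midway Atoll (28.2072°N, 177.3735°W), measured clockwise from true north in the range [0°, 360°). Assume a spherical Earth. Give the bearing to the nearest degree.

7°

Δλ = -177.3735 − 174.7762 = -352.1497°; wrapped into (−180°, 180°]: 7.8503°.
θ = atan2( sin Δλ · cos φ₂ , cos φ₁ · sin φ₂ − sin φ₁ · cos φ₂ · cos Δλ )
  = atan2(0.12036, 0.93118) = 7.365° → normalised to [0°, 360°): 7.365°.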